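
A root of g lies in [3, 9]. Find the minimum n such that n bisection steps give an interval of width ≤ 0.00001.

20

Width after n steps is 6/2^n. Need 2^n ≥ 6/0.00001 = 600000.
2^19 = 524288 < 600000 ≤ 2^20 = 1048576, so n = 20.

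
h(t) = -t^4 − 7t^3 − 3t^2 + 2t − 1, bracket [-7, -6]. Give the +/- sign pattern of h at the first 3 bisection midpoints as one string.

t = -6.5 gives h = -3.4375, negative; keep [-6.5, -6]
t = -6.25 gives h = 52.417969, positive; keep [-6.5, -6.25]
t = -6.375 gives h = 26.255615, positive; keep [-6.5, -6.375]

-++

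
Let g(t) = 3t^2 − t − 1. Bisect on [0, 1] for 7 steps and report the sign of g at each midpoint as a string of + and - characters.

--+++-+

midpoint 0.5: g = -0.75 < 0 → [0.5, 1]
midpoint 0.75: g = -0.0625 < 0 → [0.75, 1]
midpoint 0.875: g = 0.421875 > 0 → [0.75, 0.875]
midpoint 0.8125: g = 0.168 > 0 → [0.75, 0.8125]
midpoint 0.78125: g = 0.0498 > 0 → [0.75, 0.78125]
midpoint 0.765625: g = -0.0071 < 0 → [0.765625, 0.78125]
midpoint 0.7734375: g = 0.0212 > 0 → [0.765625, 0.7734375]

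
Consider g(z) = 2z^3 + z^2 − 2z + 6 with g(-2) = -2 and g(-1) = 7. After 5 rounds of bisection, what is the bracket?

[-1.90625, -1.875]

z = -1.5 gives g = 4.5, positive; keep [-2, -1.5]
z = -1.75 gives g = 1.84375, positive; keep [-2, -1.75]
z = -1.875 gives g = 0.082031, positive; keep [-2, -1.875]
z = -1.9375 gives g = -0.9175, negative; keep [-1.9375, -1.875]
z = -1.90625 gives g = -0.4075, negative; keep [-1.90625, -1.875]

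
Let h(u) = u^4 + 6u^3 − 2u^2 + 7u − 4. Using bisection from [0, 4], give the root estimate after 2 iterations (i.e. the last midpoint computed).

1

h(2) = 66 > 0, so the root lies in [0, 2]
h(1) = 8 > 0, so the root lies in [0, 1]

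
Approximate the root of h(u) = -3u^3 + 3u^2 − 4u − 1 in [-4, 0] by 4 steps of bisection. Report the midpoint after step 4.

m = -2, h(m) = 43 (+); new bracket [-2, 0]
m = -1, h(m) = 9 (+); new bracket [-1, 0]
m = -0.5, h(m) = 2.125 (+); new bracket [-0.5, 0]
m = -0.25, h(m) = 0.2344 (+); new bracket [-0.25, 0]

-0.25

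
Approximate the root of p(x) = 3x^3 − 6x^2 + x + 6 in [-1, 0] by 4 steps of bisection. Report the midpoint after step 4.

m = -0.5, p(m) = 3.625 (+); new bracket [-1, -0.5]
m = -0.75, p(m) = 0.609375 (+); new bracket [-1, -0.75]
m = -0.875, p(m) = -1.478516 (−); new bracket [-0.875, -0.75]
m = -0.8125, p(m) = -0.3826 (−); new bracket [-0.8125, -0.75]

-0.8125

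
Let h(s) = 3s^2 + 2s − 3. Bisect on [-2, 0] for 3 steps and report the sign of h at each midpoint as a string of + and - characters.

midpoint -1: h = -2 < 0 → [-2, -1]
midpoint -1.5: h = 0.75 > 0 → [-1.5, -1]
midpoint -1.25: h = -0.8125 < 0 → [-1.5, -1.25]

-+-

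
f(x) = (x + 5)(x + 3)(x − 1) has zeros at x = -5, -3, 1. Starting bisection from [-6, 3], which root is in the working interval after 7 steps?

1

midpoint -1.5: f = -13.125 < 0 → [-1.5, 3]
midpoint 0.75: f = -5.390625 < 0 → [0.75, 3]
midpoint 1.875: f = 29.326172 > 0 → [0.75, 1.875]
midpoint 1.3125: f = 8.5071 > 0 → [0.75, 1.3125]
midpoint 1.03125: f = 0.7598 > 0 → [0.75, 1.03125]
midpoint 0.890625: f = -2.5067 < 0 → [0.890625, 1.03125]
midpoint 0.9609375: f = -0.9223 < 0 → [0.9609375, 1.03125]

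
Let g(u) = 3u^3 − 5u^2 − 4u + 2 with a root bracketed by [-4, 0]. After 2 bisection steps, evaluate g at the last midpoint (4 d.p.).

midpoint -2: g = -34 < 0 → [-2, 0]
midpoint -1: g = -2 < 0 → [-1, 0]

-2.0000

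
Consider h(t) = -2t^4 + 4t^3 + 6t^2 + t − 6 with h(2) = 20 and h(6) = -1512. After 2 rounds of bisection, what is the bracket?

[2, 3]

t = 4 gives h = -162, negative; keep [2, 4]
t = 3 gives h = -3, negative; keep [2, 3]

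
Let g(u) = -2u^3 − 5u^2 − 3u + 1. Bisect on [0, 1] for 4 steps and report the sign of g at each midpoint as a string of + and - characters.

--++

g(0.5) = -2 < 0, so the root lies in [0, 0.5]
g(0.25) = -0.09375 < 0, so the root lies in [0, 0.25]
g(0.125) = 0.542969 > 0, so the root lies in [0.125, 0.25]
g(0.1875) = 0.2485 > 0, so the root lies in [0.1875, 0.25]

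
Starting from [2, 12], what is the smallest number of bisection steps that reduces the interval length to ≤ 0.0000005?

Width after n steps is 10/2^n. Need 2^n ≥ 10/0.0000005 = 20000000.
2^24 = 16777216 < 20000000 ≤ 2^25 = 33554432, so n = 25.

25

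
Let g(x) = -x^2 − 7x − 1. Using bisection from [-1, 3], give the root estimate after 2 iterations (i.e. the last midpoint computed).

midpoint 1: g = -9 < 0 → [-1, 1]
midpoint 0: g = -1 < 0 → [-1, 0]

0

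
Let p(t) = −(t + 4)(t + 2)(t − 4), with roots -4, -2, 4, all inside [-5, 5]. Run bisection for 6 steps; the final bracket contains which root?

4

m = 0, p(m) = 32 (+); new bracket [0, 5]
m = 2.5, p(m) = 43.875 (+); new bracket [2.5, 5]
m = 3.75, p(m) = 11.140625 (+); new bracket [3.75, 5]
m = 4.375, p(m) = -20.0215 (−); new bracket [3.75, 4.375]
m = 4.0625, p(m) = -3.0549 (−); new bracket [3.75, 4.0625]
m = 3.90625, p(m) = 4.3778 (+); new bracket [3.90625, 4.0625]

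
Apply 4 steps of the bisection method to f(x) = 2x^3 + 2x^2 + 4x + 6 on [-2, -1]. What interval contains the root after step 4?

x = -1.5 gives f = -2.25, negative; keep [-1.5, -1]
x = -1.25 gives f = 0.21875, positive; keep [-1.5, -1.25]
x = -1.375 gives f = -0.917969, negative; keep [-1.375, -1.25]
x = -1.3125 gives f = -0.3267, negative; keep [-1.3125, -1.25]

[-1.3125, -1.25]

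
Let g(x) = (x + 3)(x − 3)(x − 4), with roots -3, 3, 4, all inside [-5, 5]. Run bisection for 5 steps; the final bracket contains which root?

x = 0 gives g = 36, positive; keep [-5, 0]
x = -2.5 gives g = 17.875, positive; keep [-5, -2.5]
x = -3.75 gives g = -39.234375, negative; keep [-3.75, -2.5]
x = -3.125 gives g = -5.4551, negative; keep [-3.125, -2.5]
x = -2.8125 gives g = 7.4246, positive; keep [-3.125, -2.8125]

-3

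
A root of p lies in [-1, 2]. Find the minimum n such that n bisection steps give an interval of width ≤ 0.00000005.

Width after n steps is 3/2^n. Need 2^n ≥ 3/0.00000005 = 60000000.
2^25 = 33554432 < 60000000 ≤ 2^26 = 67108864, so n = 26.

26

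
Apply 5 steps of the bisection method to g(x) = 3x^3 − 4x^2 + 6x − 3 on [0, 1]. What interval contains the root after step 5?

[0.625, 0.65625]

x = 0.5 gives g = -0.625, negative; keep [0.5, 1]
x = 0.75 gives g = 0.515625, positive; keep [0.5, 0.75]
x = 0.625 gives g = -0.080078, negative; keep [0.625, 0.75]
x = 0.6875 gives g = 0.2092, positive; keep [0.625, 0.6875]
x = 0.65625 gives g = 0.0627, positive; keep [0.625, 0.65625]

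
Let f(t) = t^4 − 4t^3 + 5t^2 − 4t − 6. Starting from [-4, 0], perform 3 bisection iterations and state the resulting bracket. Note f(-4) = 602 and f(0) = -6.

[-1, -0.5]

f(-2) = 70 > 0, so the root lies in [-2, 0]
f(-1) = 8 > 0, so the root lies in [-1, 0]
f(-0.5) = -2.1875 < 0, so the root lies in [-1, -0.5]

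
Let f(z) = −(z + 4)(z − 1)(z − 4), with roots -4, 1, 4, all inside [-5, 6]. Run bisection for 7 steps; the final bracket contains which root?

z = 0.5 gives f = -7.875, negative; keep [-5, 0.5]
z = -2.25 gives f = -35.546875, negative; keep [-5, -2.25]
z = -3.625 gives f = -13.224609, negative; keep [-5, -3.625]
z = -4.3125 gives f = 13.8, positive; keep [-4.3125, -3.625]
z = -3.96875 gives f = -1.2373, negative; keep [-4.3125, -3.96875]
z = -4.140625 gives f = 5.8849, positive; keep [-4.140625, -3.96875]
z = -4.0546875 gives f = 2.2265, positive; keep [-4.0546875, -3.96875]

-4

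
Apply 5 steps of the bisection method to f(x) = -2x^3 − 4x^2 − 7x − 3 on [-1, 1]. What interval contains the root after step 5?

[-0.5625, -0.5]

midpoint 0: f = -3 < 0 → [-1, 0]
midpoint -0.5: f = -0.25 < 0 → [-1, -0.5]
midpoint -0.75: f = 0.84375 > 0 → [-0.75, -0.5]
midpoint -0.625: f = 0.3008 > 0 → [-0.625, -0.5]
midpoint -0.5625: f = 0.0278 > 0 → [-0.5625, -0.5]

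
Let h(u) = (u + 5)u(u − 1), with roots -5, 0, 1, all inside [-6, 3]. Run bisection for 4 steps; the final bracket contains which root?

-5

h(-1.5) = 13.125 > 0, so the root lies in [-6, -1.5]
h(-3.75) = 22.265625 > 0, so the root lies in [-6, -3.75]
h(-4.875) = 3.580078 > 0, so the root lies in [-6, -4.875]
h(-5.4375) = -15.3142 < 0, so the root lies in [-5.4375, -4.875]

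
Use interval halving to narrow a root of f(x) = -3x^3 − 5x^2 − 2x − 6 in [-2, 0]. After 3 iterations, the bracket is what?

x = -1 gives f = -6, negative; keep [-2, -1]
x = -1.5 gives f = -4.125, negative; keep [-2, -1.5]
x = -1.75 gives f = -1.734375, negative; keep [-2, -1.75]

[-2, -1.75]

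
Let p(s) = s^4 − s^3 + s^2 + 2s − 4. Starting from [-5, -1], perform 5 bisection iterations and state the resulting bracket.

p(-3) = 107 > 0, so the root lies in [-3, -1]
p(-2) = 20 > 0, so the root lies in [-2, -1]
p(-1.5) = 3.6875 > 0, so the root lies in [-1.5, -1]
p(-1.25) = -0.543 < 0, so the root lies in [-1.5, -1.25]
p(-1.375) = 1.3147 > 0, so the root lies in [-1.375, -1.25]

[-1.375, -1.25]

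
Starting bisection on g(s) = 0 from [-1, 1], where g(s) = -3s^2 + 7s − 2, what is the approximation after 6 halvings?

g(0) = -2 < 0, so the root lies in [0, 1]
g(0.5) = 0.75 > 0, so the root lies in [0, 0.5]
g(0.25) = -0.4375 < 0, so the root lies in [0.25, 0.5]
g(0.375) = 0.2031 > 0, so the root lies in [0.25, 0.375]
g(0.3125) = -0.1055 < 0, so the root lies in [0.3125, 0.375]
g(0.34375) = 0.0518 > 0, so the root lies in [0.3125, 0.34375]

0.34375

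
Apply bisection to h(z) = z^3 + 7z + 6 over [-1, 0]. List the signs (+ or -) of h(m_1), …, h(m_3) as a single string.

midpoint -0.5: h = 2.375 > 0 → [-1, -0.5]
midpoint -0.75: h = 0.328125 > 0 → [-1, -0.75]
midpoint -0.875: h = -0.794922 < 0 → [-0.875, -0.75]

++-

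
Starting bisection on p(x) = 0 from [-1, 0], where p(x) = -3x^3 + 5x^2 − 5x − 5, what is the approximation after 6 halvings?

-0.578125

midpoint -0.5: p = -0.875 < 0 → [-1, -0.5]
midpoint -0.75: p = 2.828125 > 0 → [-0.75, -0.5]
midpoint -0.625: p = 0.810547 > 0 → [-0.625, -0.5]
midpoint -0.5625: p = -0.0715 < 0 → [-0.625, -0.5625]
midpoint -0.59375: p = 0.3594 > 0 → [-0.59375, -0.5625]
midpoint -0.578125: p = 0.1414 > 0 → [-0.578125, -0.5625]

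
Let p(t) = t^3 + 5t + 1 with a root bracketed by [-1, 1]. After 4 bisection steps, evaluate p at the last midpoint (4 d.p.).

0.3730

m = 0, p(m) = 1 (+); new bracket [-1, 0]
m = -0.5, p(m) = -1.625 (−); new bracket [-0.5, 0]
m = -0.25, p(m) = -0.265625 (−); new bracket [-0.25, 0]
m = -0.125, p(m) = 0.373 (+); new bracket [-0.25, -0.125]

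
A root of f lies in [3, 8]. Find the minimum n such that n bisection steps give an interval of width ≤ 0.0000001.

26

Width after n steps is 5/2^n. Need 2^n ≥ 5/0.0000001 = 50000000.
2^25 = 33554432 < 50000000 ≤ 2^26 = 67108864, so n = 26.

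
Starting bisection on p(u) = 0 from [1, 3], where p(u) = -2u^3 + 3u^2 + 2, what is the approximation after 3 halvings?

1.75

u = 2 gives p = -2, negative; keep [1, 2]
u = 1.5 gives p = 2, positive; keep [1.5, 2]
u = 1.75 gives p = 0.46875, positive; keep [1.75, 2]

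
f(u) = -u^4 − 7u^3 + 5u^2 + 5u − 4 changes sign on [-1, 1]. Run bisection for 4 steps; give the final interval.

u = 0 gives f = -4, negative; keep [-1, 0]
u = -0.5 gives f = -4.4375, negative; keep [-1, -0.5]
u = -0.75 gives f = -2.300781, negative; keep [-1, -0.75]
u = -0.875 gives f = -0.4436, negative; keep [-1, -0.875]

[-1, -0.875]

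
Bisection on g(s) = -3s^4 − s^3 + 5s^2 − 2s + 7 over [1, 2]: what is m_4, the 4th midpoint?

1.4375

m = 1.5, g(m) = -3.3125 (−); new bracket [1, 1.5]
m = 1.25, g(m) = 3.035156 (+); new bracket [1.25, 1.5]
m = 1.375, g(m) = 0.380127 (+); new bracket [1.375, 1.5]
m = 1.4375, g(m) = -1.3235 (−); new bracket [1.375, 1.4375]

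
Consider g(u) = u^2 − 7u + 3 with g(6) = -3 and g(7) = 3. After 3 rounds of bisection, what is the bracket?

m = 6.5, g(m) = -0.25 (−); new bracket [6.5, 7]
m = 6.75, g(m) = 1.3125 (+); new bracket [6.5, 6.75]
m = 6.625, g(m) = 0.515625 (+); new bracket [6.5, 6.625]

[6.5, 6.625]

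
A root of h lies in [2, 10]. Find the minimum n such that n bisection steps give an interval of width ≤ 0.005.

Width after n steps is 8/2^n. Need 2^n ≥ 8/0.005 = 1600.
2^10 = 1024 < 1600 ≤ 2^11 = 2048, so n = 11.

11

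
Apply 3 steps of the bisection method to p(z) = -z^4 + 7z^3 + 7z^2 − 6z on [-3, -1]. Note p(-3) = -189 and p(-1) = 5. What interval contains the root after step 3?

midpoint -2: p = -32 < 0 → [-2, -1]
midpoint -1.5: p = -3.9375 < 0 → [-1.5, -1]
midpoint -1.25: p = 2.324219 > 0 → [-1.5, -1.25]

[-1.5, -1.25]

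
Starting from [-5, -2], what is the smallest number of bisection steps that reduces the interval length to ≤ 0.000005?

20

Width after n steps is 3/2^n. Need 2^n ≥ 3/0.000005 = 600000.
2^19 = 524288 < 600000 ≤ 2^20 = 1048576, so n = 20.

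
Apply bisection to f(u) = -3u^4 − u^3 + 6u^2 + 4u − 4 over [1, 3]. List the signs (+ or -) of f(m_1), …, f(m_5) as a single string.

midpoint 2: f = -28 < 0 → [1, 2]
midpoint 1.5: f = -3.0625 < 0 → [1, 1.5]
midpoint 1.25: f = 1.097656 > 0 → [1.25, 1.5]
midpoint 1.375: f = -0.4792 < 0 → [1.25, 1.375]
midpoint 1.3125: f = 0.4223 > 0 → [1.3125, 1.375]

--+-+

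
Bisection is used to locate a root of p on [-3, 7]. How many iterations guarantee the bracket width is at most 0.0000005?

25

Width after n steps is 10/2^n. Need 2^n ≥ 10/0.0000005 = 20000000.
2^24 = 16777216 < 20000000 ≤ 2^25 = 33554432, so n = 25.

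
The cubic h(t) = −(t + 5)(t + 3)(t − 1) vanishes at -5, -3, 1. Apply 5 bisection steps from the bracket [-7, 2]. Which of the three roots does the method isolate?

1

m = -2.5, h(m) = 4.375 (+); new bracket [-2.5, 2]
m = -0.25, h(m) = 16.328125 (+); new bracket [-0.25, 2]
m = 0.875, h(m) = 2.845703 (+); new bracket [0.875, 2]
m = 1.4375, h(m) = -12.4978 (−); new bracket [0.875, 1.4375]
m = 1.15625, h(m) = -3.998 (−); new bracket [0.875, 1.15625]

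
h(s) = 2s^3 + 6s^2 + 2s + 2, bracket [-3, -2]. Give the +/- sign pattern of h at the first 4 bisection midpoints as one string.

m = -2.5, h(m) = 3.25 (+); new bracket [-3, -2.5]
m = -2.75, h(m) = 0.28125 (+); new bracket [-3, -2.75]
m = -2.875, h(m) = -1.683594 (−); new bracket [-2.875, -2.75]
m = -2.8125, h(m) = -0.6587 (−); new bracket [-2.8125, -2.75]

++--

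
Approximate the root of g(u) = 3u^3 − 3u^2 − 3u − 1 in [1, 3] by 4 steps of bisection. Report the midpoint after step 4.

g(2) = 5 > 0, so the root lies in [1, 2]
g(1.5) = -2.125 < 0, so the root lies in [1.5, 2]
g(1.75) = 0.640625 > 0, so the root lies in [1.5, 1.75]
g(1.625) = -0.9238 < 0, so the root lies in [1.625, 1.75]

1.625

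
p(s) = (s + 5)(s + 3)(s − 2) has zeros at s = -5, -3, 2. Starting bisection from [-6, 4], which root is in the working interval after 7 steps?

p(-1) = -24 < 0, so the root lies in [-1, 4]
p(1.5) = -14.625 < 0, so the root lies in [1.5, 4]
p(2.75) = 33.421875 > 0, so the root lies in [1.5, 2.75]
p(2.125) = 4.5645 > 0, so the root lies in [1.5, 2.125]
p(1.8125) = -6.1472 < 0, so the root lies in [1.8125, 2.125]
p(1.96875) = -1.0821 < 0, so the root lies in [1.96875, 2.125]
p(2.046875) = 1.6671 > 0, so the root lies in [1.96875, 2.046875]

2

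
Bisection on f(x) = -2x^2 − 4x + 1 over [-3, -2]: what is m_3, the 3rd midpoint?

midpoint -2.5: f = -1.5 < 0 → [-2.5, -2]
midpoint -2.25: f = -0.125 < 0 → [-2.25, -2]
midpoint -2.125: f = 0.46875 > 0 → [-2.25, -2.125]

-2.125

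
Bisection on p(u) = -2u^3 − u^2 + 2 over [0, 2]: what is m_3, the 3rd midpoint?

0.75

u = 1 gives p = -1, negative; keep [0, 1]
u = 0.5 gives p = 1.5, positive; keep [0.5, 1]
u = 0.75 gives p = 0.59375, positive; keep [0.75, 1]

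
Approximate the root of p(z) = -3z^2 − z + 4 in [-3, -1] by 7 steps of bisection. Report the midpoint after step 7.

-1.328125

midpoint -2: p = -6 < 0 → [-2, -1]
midpoint -1.5: p = -1.25 < 0 → [-1.5, -1]
midpoint -1.25: p = 0.5625 > 0 → [-1.5, -1.25]
midpoint -1.375: p = -0.2969 < 0 → [-1.375, -1.25]
midpoint -1.3125: p = 0.1445 > 0 → [-1.375, -1.3125]
midpoint -1.34375: p = -0.0732 < 0 → [-1.34375, -1.3125]
midpoint -1.328125: p = 0.0364 > 0 → [-1.34375, -1.328125]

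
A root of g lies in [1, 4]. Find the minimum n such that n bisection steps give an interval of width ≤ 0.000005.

20

Width after n steps is 3/2^n. Need 2^n ≥ 3/0.000005 = 600000.
2^19 = 524288 < 600000 ≤ 2^20 = 1048576, so n = 20.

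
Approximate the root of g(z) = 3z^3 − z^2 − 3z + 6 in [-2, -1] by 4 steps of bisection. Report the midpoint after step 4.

-1.4375

z = -1.5 gives g = -1.875, negative; keep [-1.5, -1]
z = -1.25 gives g = 2.328125, positive; keep [-1.5, -1.25]
z = -1.375 gives g = 0.435547, positive; keep [-1.5, -1.375]
z = -1.4375 gives g = -0.6653, negative; keep [-1.4375, -1.375]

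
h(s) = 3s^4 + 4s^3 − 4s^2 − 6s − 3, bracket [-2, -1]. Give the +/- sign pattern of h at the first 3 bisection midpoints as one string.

-+-

m = -1.5, h(m) = -1.3125 (−); new bracket [-2, -1.5]
m = -1.75, h(m) = 1.949219 (+); new bracket [-1.75, -1.5]
m = -1.625, h(m) = -0.057861 (−); new bracket [-1.75, -1.625]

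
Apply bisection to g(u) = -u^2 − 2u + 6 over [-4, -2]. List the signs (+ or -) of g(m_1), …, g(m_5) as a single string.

g(-3) = 3 > 0, so the root lies in [-4, -3]
g(-3.5) = 0.75 > 0, so the root lies in [-4, -3.5]
g(-3.75) = -0.5625 < 0, so the root lies in [-3.75, -3.5]
g(-3.625) = 0.1094 > 0, so the root lies in [-3.75, -3.625]
g(-3.6875) = -0.2227 < 0, so the root lies in [-3.6875, -3.625]

++-+-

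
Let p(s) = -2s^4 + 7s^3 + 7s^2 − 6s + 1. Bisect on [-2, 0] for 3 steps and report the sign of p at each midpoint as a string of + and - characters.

+-+

m = -1, p(m) = 5 (+); new bracket [-2, -1]
m = -1.5, p(m) = -8 (−); new bracket [-1.5, -1]
m = -1.25, p(m) = 0.882812 (+); new bracket [-1.5, -1.25]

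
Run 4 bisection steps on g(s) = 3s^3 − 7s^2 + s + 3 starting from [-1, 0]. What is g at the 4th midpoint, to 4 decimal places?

-0.3113

g(-0.5) = 0.375 > 0, so the root lies in [-1, -0.5]
g(-0.75) = -2.953125 < 0, so the root lies in [-0.75, -0.5]
g(-0.625) = -1.091797 < 0, so the root lies in [-0.625, -0.5]
g(-0.5625) = -0.3113 < 0, so the root lies in [-0.5625, -0.5]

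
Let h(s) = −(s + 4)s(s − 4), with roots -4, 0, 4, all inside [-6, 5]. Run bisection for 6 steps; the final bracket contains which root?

s = -0.5 gives h = -7.875, negative; keep [-6, -0.5]
s = -3.25 gives h = -17.671875, negative; keep [-6, -3.25]
s = -4.625 gives h = 24.931641, positive; keep [-4.625, -3.25]
s = -3.9375 gives h = -1.9534, negative; keep [-4.625, -3.9375]
s = -4.28125 gives h = 9.9715, positive; keep [-4.28125, -3.9375]
s = -4.109375 gives h = 3.6449, positive; keep [-4.109375, -3.9375]

-4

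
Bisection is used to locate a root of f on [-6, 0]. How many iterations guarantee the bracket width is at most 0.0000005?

24

Width after n steps is 6/2^n. Need 2^n ≥ 6/0.0000005 = 12000000.
2^23 = 8388608 < 12000000 ≤ 2^24 = 16777216, so n = 24.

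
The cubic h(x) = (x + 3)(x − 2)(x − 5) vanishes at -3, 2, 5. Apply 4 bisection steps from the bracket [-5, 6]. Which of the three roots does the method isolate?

h(0.5) = 23.625 > 0, so the root lies in [-5, 0.5]
h(-2.25) = 23.109375 > 0, so the root lies in [-5, -2.25]
h(-3.625) = -30.322266 < 0, so the root lies in [-3.625, -2.25]
h(-2.9375) = 2.4495 > 0, so the root lies in [-3.625, -2.9375]

-3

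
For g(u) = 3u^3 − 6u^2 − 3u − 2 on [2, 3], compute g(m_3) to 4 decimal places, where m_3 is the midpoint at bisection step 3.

3.0449

g(2.5) = -0.125 < 0, so the root lies in [2.5, 3]
g(2.75) = 6.765625 > 0, so the root lies in [2.5, 2.75]
g(2.625) = 3.044922 > 0, so the root lies in [2.5, 2.625]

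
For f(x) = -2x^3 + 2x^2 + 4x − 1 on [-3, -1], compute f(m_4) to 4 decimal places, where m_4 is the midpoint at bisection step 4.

m = -2, f(m) = 15 (+); new bracket [-2, -1]
m = -1.5, f(m) = 4.25 (+); new bracket [-1.5, -1]
m = -1.25, f(m) = 1.03125 (+); new bracket [-1.25, -1]
m = -1.125, f(m) = -0.1211 (−); new bracket [-1.25, -1.125]

-0.1211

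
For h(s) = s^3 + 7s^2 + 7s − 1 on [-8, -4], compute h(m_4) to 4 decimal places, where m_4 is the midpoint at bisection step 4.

0.0781

m = -6, h(m) = -7 (−); new bracket [-6, -4]
m = -5, h(m) = 14 (+); new bracket [-6, -5]
m = -5.5, h(m) = 5.875 (+); new bracket [-6, -5.5]
m = -5.75, h(m) = 0.0781 (+); new bracket [-6, -5.75]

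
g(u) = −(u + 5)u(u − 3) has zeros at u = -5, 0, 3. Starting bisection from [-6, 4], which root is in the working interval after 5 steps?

u = -1 gives g = -16, negative; keep [-6, -1]
u = -3.5 gives g = -34.125, negative; keep [-6, -3.5]
u = -4.75 gives g = -9.203125, negative; keep [-6, -4.75]
u = -5.375 gives g = 16.8809, positive; keep [-5.375, -4.75]
u = -5.0625 gives g = 2.551, positive; keep [-5.0625, -4.75]

-5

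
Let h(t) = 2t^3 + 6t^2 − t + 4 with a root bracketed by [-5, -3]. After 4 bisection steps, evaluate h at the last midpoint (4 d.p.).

m = -4, h(m) = -24 (−); new bracket [-4, -3]
m = -3.5, h(m) = -4.75 (−); new bracket [-3.5, -3]
m = -3.25, h(m) = 1.96875 (+); new bracket [-3.5, -3.25]
m = -3.375, h(m) = -1.168 (−); new bracket [-3.375, -3.25]

-1.1680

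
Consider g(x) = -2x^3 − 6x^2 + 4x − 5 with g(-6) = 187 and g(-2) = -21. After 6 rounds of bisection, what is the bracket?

[-3.75, -3.6875]

x = -4 gives g = 11, positive; keep [-4, -2]
x = -3 gives g = -17, negative; keep [-4, -3]
x = -3.5 gives g = -6.75, negative; keep [-4, -3.5]
x = -3.75 gives g = 1.0938, positive; keep [-3.75, -3.5]
x = -3.625 gives g = -3.0742, negative; keep [-3.75, -3.625]
x = -3.6875 gives g = -1.0532, negative; keep [-3.75, -3.6875]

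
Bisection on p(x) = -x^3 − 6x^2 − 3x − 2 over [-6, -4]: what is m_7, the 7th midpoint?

p(-5) = -12 < 0, so the root lies in [-6, -5]
p(-5.5) = -0.625 < 0, so the root lies in [-6, -5.5]
p(-5.75) = 6.984375 > 0, so the root lies in [-5.75, -5.5]
p(-5.625) = 3.0098 > 0, so the root lies in [-5.625, -5.5]
p(-5.5625) = 1.1506 > 0, so the root lies in [-5.5625, -5.5]
p(-5.53125) = 0.2525 > 0, so the root lies in [-5.53125, -5.5]
p(-5.515625) = -0.1888 < 0, so the root lies in [-5.53125, -5.515625]

-5.515625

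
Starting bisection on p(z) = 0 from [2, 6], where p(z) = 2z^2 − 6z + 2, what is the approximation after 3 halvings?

2.5

z = 4 gives p = 10, positive; keep [2, 4]
z = 3 gives p = 2, positive; keep [2, 3]
z = 2.5 gives p = -0.5, negative; keep [2.5, 3]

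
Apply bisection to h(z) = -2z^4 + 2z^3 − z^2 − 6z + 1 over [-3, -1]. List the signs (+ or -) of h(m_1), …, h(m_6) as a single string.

---+--

h(-2) = -39 < 0, so the root lies in [-2, -1]
h(-1.5) = -9.125 < 0, so the root lies in [-1.5, -1]
h(-1.25) = -1.851562 < 0, so the root lies in [-1.25, -1]
h(-1.125) = 0.4331 > 0, so the root lies in [-1.25, -1.125]
h(-1.1875) = -0.6114 < 0, so the root lies in [-1.1875, -1.125]
h(-1.15625) = -0.0657 < 0, so the root lies in [-1.15625, -1.125]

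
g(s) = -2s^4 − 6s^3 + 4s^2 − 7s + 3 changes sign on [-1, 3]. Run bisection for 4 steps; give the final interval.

[0.25, 0.5]

g(1) = -8 < 0, so the root lies in [-1, 1]
g(0) = 3 > 0, so the root lies in [0, 1]
g(0.5) = -0.375 < 0, so the root lies in [0, 0.5]
g(0.25) = 1.3984 > 0, so the root lies in [0.25, 0.5]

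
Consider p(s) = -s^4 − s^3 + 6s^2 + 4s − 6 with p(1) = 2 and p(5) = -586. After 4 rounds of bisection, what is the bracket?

midpoint 3: p = -48 < 0 → [1, 3]
midpoint 2: p = 2 > 0 → [2, 3]
midpoint 2.5: p = -13.1875 < 0 → [2, 2.5]
midpoint 2.25: p = -3.6445 < 0 → [2, 2.25]

[2, 2.25]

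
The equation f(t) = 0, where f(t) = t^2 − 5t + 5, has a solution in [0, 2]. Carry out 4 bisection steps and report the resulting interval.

[1.375, 1.5]

m = 1, f(m) = 1 (+); new bracket [1, 2]
m = 1.5, f(m) = -0.25 (−); new bracket [1, 1.5]
m = 1.25, f(m) = 0.3125 (+); new bracket [1.25, 1.5]
m = 1.375, f(m) = 0.0156 (+); new bracket [1.375, 1.5]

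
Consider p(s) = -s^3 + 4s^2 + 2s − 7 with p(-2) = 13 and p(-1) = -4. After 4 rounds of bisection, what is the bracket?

[-1.375, -1.3125]

m = -1.5, p(m) = 2.375 (+); new bracket [-1.5, -1]
m = -1.25, p(m) = -1.296875 (−); new bracket [-1.5, -1.25]
m = -1.375, p(m) = 0.412109 (+); new bracket [-1.375, -1.25]
m = -1.3125, p(m) = -0.4734 (−); new bracket [-1.375, -1.3125]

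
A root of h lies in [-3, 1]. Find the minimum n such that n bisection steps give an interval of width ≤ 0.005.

10

Width after n steps is 4/2^n. Need 2^n ≥ 4/0.005 = 800.
2^9 = 512 < 800 ≤ 2^10 = 1024, so n = 10.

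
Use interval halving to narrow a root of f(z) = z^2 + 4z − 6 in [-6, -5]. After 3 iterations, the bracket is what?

midpoint -5.5: f = 2.25 > 0 → [-5.5, -5]
midpoint -5.25: f = 0.5625 > 0 → [-5.25, -5]
midpoint -5.125: f = -0.234375 < 0 → [-5.25, -5.125]

[-5.25, -5.125]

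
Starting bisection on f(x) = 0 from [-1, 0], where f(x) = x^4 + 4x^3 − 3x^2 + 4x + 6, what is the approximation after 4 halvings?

m = -0.5, f(m) = 2.8125 (+); new bracket [-1, -0.5]
m = -0.75, f(m) = -0.058594 (−); new bracket [-0.75, -0.5]
m = -0.625, f(m) = 1.50415 (+); new bracket [-0.75, -0.625]
m = -0.6875, f(m) = 0.7556 (+); new bracket [-0.75, -0.6875]

-0.6875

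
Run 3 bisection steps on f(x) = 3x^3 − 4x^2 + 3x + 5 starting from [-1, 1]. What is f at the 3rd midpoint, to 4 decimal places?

x = 0 gives f = 5, positive; keep [-1, 0]
x = -0.5 gives f = 2.125, positive; keep [-1, -0.5]
x = -0.75 gives f = -0.765625, negative; keep [-0.75, -0.5]

-0.7656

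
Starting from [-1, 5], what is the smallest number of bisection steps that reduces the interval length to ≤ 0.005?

11

Width after n steps is 6/2^n. Need 2^n ≥ 6/0.005 = 1200.
2^10 = 1024 < 1200 ≤ 2^11 = 2048, so n = 11.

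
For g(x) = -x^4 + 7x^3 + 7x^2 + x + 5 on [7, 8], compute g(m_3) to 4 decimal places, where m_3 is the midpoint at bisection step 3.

19.6580

g(7.5) = 195.3125 > 0, so the root lies in [7.5, 8]
g(7.75) = 84.074219 > 0, so the root lies in [7.75, 8]
g(7.875) = 19.657959 > 0, so the root lies in [7.875, 8]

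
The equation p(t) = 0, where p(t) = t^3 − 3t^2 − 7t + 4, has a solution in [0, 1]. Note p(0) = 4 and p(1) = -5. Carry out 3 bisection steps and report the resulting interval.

[0.375, 0.5]

midpoint 0.5: p = -0.125 < 0 → [0, 0.5]
midpoint 0.25: p = 2.078125 > 0 → [0.25, 0.5]
midpoint 0.375: p = 1.005859 > 0 → [0.375, 0.5]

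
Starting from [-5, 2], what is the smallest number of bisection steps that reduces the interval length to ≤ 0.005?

Width after n steps is 7/2^n. Need 2^n ≥ 7/0.005 = 1400.
2^10 = 1024 < 1400 ≤ 2^11 = 2048, so n = 11.

11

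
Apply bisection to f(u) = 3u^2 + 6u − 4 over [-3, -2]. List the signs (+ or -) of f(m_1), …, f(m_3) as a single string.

midpoint -2.5: f = -0.25 < 0 → [-3, -2.5]
midpoint -2.75: f = 2.1875 > 0 → [-2.75, -2.5]
midpoint -2.625: f = 0.921875 > 0 → [-2.625, -2.5]

-++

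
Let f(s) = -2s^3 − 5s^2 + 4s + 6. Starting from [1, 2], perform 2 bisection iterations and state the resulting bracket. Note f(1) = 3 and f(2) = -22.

m = 1.5, f(m) = -6 (−); new bracket [1, 1.5]
m = 1.25, f(m) = -0.71875 (−); new bracket [1, 1.25]

[1, 1.25]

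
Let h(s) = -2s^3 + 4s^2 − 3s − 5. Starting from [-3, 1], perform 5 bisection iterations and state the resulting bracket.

m = -1, h(m) = 4 (+); new bracket [-1, 1]
m = 0, h(m) = -5 (−); new bracket [-1, 0]
m = -0.5, h(m) = -2.25 (−); new bracket [-1, -0.5]
m = -0.75, h(m) = 0.3438 (+); new bracket [-0.75, -0.5]
m = -0.625, h(m) = -1.0742 (−); new bracket [-0.75, -0.625]

[-0.75, -0.625]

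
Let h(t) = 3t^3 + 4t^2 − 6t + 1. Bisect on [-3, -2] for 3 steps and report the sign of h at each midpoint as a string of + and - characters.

-+-

m = -2.5, h(m) = -5.875 (−); new bracket [-2.5, -2]
m = -2.25, h(m) = 0.578125 (+); new bracket [-2.5, -2.25]
m = -2.375, h(m) = -2.376953 (−); new bracket [-2.375, -2.25]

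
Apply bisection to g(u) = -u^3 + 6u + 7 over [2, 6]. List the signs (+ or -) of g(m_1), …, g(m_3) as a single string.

midpoint 4: g = -33 < 0 → [2, 4]
midpoint 3: g = -2 < 0 → [2, 3]
midpoint 2.5: g = 6.375 > 0 → [2.5, 3]

--+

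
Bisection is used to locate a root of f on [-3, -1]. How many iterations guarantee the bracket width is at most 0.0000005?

Width after n steps is 2/2^n. Need 2^n ≥ 2/0.0000005 = 4000000.
2^21 = 2097152 < 4000000 ≤ 2^22 = 4194304, so n = 22.

22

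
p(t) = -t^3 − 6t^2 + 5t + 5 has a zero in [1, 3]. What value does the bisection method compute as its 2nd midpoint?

m = 2, p(m) = -17 (−); new bracket [1, 2]
m = 1.5, p(m) = -4.375 (−); new bracket [1, 1.5]

1.5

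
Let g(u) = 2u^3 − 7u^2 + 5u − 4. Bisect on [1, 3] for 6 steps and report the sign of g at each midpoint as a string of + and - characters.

---+--

u = 2 gives g = -6, negative; keep [2, 3]
u = 2.5 gives g = -4, negative; keep [2.5, 3]
u = 2.75 gives g = -1.59375, negative; keep [2.75, 3]
u = 2.875 gives g = 0.043, positive; keep [2.75, 2.875]
u = 2.8125 gives g = -0.814, negative; keep [2.8125, 2.875]
u = 2.84375 gives g = -0.3953, negative; keep [2.84375, 2.875]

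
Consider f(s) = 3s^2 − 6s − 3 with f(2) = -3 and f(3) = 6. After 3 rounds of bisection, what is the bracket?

s = 2.5 gives f = 0.75, positive; keep [2, 2.5]
s = 2.25 gives f = -1.3125, negative; keep [2.25, 2.5]
s = 2.375 gives f = -0.328125, negative; keep [2.375, 2.5]

[2.375, 2.5]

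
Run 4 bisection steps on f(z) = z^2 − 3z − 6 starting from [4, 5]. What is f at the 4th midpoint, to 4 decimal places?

f(4.5) = 0.75 > 0, so the root lies in [4, 4.5]
f(4.25) = -0.6875 < 0, so the root lies in [4.25, 4.5]
f(4.375) = 0.015625 > 0, so the root lies in [4.25, 4.375]
f(4.3125) = -0.3398 < 0, so the root lies in [4.3125, 4.375]

-0.3398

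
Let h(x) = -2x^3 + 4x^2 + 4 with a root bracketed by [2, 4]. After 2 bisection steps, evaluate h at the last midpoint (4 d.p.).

x = 3 gives h = -14, negative; keep [2, 3]
x = 2.5 gives h = -2.25, negative; keep [2, 2.5]

-2.2500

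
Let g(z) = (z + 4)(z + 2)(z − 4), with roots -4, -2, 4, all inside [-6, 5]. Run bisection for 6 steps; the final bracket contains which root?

4

g(-0.5) = -23.625 < 0, so the root lies in [-0.5, 5]
g(2.25) = -46.484375 < 0, so the root lies in [2.25, 5]
g(3.625) = -16.083984 < 0, so the root lies in [3.625, 5]
g(4.3125) = 16.3977 > 0, so the root lies in [3.625, 4.3125]
g(3.96875) = -1.4864 < 0, so the root lies in [3.96875, 4.3125]
g(4.140625) = 7.0296 > 0, so the root lies in [3.96875, 4.140625]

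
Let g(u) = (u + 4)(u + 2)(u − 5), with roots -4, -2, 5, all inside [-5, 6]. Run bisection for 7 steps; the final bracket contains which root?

5

m = 0.5, g(m) = -50.625 (−); new bracket [0.5, 6]
m = 3.25, g(m) = -66.609375 (−); new bracket [3.25, 6]
m = 4.625, g(m) = -21.427734 (−); new bracket [4.625, 6]
m = 5.3125, g(m) = 21.2805 (+); new bracket [4.625, 5.3125]
m = 4.96875, g(m) = -1.9532 (−); new bracket [4.96875, 5.3125]
m = 5.140625, g(m) = 9.1786 (+); new bracket [4.96875, 5.140625]
m = 5.0546875, g(m) = 3.4933 (+); new bracket [4.96875, 5.0546875]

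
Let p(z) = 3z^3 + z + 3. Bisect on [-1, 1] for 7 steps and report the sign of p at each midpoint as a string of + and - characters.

z = 0 gives p = 3, positive; keep [-1, 0]
z = -0.5 gives p = 2.125, positive; keep [-1, -0.5]
z = -0.75 gives p = 0.984375, positive; keep [-1, -0.75]
z = -0.875 gives p = 0.1152, positive; keep [-1, -0.875]
z = -0.9375 gives p = -0.4094, negative; keep [-0.9375, -0.875]
z = -0.90625 gives p = -0.1391, negative; keep [-0.90625, -0.875]
z = -0.890625 gives p = -0.01, negative; keep [-0.890625, -0.875]

++++---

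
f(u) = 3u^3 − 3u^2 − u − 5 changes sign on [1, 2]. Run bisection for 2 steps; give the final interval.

[1.5, 1.75]

m = 1.5, f(m) = -3.125 (−); new bracket [1.5, 2]
m = 1.75, f(m) = 0.140625 (+); new bracket [1.5, 1.75]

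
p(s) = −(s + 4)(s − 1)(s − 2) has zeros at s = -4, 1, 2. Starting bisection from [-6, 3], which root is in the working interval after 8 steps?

m = -1.5, p(m) = -21.875 (−); new bracket [-6, -1.5]
m = -3.75, p(m) = -6.828125 (−); new bracket [-6, -3.75]
m = -4.875, p(m) = 35.341797 (+); new bracket [-4.875, -3.75]
m = -4.3125, p(m) = 10.4797 (+); new bracket [-4.3125, -3.75]
m = -4.03125, p(m) = 0.9483 (+); new bracket [-4.03125, -3.75]
m = -3.890625, p(m) = -3.151 (−); new bracket [-4.03125, -3.890625]
m = -3.9609375, p(m) = -1.1551 (−); new bracket [-4.03125, -3.9609375]
m = -3.99609375, p(m) = -0.117 (−); new bracket [-4.03125, -3.99609375]

-4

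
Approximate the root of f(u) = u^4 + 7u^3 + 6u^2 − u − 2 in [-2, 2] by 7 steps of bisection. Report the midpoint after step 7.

0.53125

f(0) = -2 < 0, so the root lies in [0, 2]
f(1) = 11 > 0, so the root lies in [0, 1]
f(0.5) = -0.0625 < 0, so the root lies in [0.5, 1]
f(0.75) = 3.8945 > 0, so the root lies in [0.5, 0.75]
f(0.625) = 1.5803 > 0, so the root lies in [0.5, 0.625]
f(0.5625) = 0.6819 > 0, so the root lies in [0.5, 0.5625]
f(0.53125) = 0.2913 > 0, so the root lies in [0.5, 0.53125]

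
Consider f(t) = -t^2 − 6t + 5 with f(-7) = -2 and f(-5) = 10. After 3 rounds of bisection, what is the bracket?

t = -6 gives f = 5, positive; keep [-7, -6]
t = -6.5 gives f = 1.75, positive; keep [-7, -6.5]
t = -6.75 gives f = -0.0625, negative; keep [-6.75, -6.5]

[-6.75, -6.5]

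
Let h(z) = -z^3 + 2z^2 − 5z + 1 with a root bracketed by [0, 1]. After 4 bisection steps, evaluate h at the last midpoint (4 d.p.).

0.1262

z = 0.5 gives h = -1.125, negative; keep [0, 0.5]
z = 0.25 gives h = -0.140625, negative; keep [0, 0.25]
z = 0.125 gives h = 0.404297, positive; keep [0.125, 0.25]
z = 0.1875 gives h = 0.1262, positive; keep [0.1875, 0.25]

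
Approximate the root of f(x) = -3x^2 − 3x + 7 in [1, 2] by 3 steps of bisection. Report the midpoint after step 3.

x = 1.5 gives f = -4.25, negative; keep [1, 1.5]
x = 1.25 gives f = -1.4375, negative; keep [1, 1.25]
x = 1.125 gives f = -0.171875, negative; keep [1, 1.125]

1.125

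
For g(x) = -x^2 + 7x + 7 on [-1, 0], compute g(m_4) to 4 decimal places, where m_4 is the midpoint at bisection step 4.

g(-0.5) = 3.25 > 0, so the root lies in [-1, -0.5]
g(-0.75) = 1.1875 > 0, so the root lies in [-1, -0.75]
g(-0.875) = 0.109375 > 0, so the root lies in [-1, -0.875]
g(-0.9375) = -0.4414 < 0, so the root lies in [-0.9375, -0.875]

-0.4414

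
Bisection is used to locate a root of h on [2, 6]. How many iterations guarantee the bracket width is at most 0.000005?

20

Width after n steps is 4/2^n. Need 2^n ≥ 4/0.000005 = 800000.
2^19 = 524288 < 800000 ≤ 2^20 = 1048576, so n = 20.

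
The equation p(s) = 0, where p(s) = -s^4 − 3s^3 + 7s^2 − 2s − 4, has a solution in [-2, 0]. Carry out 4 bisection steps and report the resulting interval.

midpoint -1: p = 7 > 0 → [-1, 0]
midpoint -0.5: p = -0.9375 < 0 → [-1, -0.5]
midpoint -0.75: p = 2.386719 > 0 → [-0.75, -0.5]
midpoint -0.625: p = 0.5642 > 0 → [-0.625, -0.5]

[-0.625, -0.5]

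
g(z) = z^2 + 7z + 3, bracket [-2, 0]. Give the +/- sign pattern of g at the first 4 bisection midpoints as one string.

g(-1) = -3 < 0, so the root lies in [-1, 0]
g(-0.5) = -0.25 < 0, so the root lies in [-0.5, 0]
g(-0.25) = 1.3125 > 0, so the root lies in [-0.5, -0.25]
g(-0.375) = 0.5156 > 0, so the root lies in [-0.5, -0.375]

--++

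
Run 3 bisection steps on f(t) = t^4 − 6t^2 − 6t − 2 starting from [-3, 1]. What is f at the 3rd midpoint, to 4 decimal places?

-1.4375

f(-1) = -1 < 0, so the root lies in [-3, -1]
f(-2) = 2 > 0, so the root lies in [-2, -1]
f(-1.5) = -1.4375 < 0, so the root lies in [-2, -1.5]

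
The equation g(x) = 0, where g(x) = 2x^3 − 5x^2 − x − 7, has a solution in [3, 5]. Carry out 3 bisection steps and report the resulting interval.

[3, 3.25]

x = 4 gives g = 37, positive; keep [3, 4]
x = 3.5 gives g = 14, positive; keep [3, 3.5]
x = 3.25 gives g = 5.59375, positive; keep [3, 3.25]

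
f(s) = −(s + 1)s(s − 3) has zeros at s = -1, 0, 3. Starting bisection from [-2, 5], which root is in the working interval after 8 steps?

s = 1.5 gives f = 5.625, positive; keep [1.5, 5]
s = 3.25 gives f = -3.453125, negative; keep [1.5, 3.25]
s = 2.375 gives f = 5.009766, positive; keep [2.375, 3.25]
s = 2.8125 gives f = 2.0105, positive; keep [2.8125, 3.25]
s = 3.03125 gives f = -0.3819, negative; keep [2.8125, 3.03125]
s = 2.921875 gives f = 0.8953, positive; keep [2.921875, 3.03125]
s = 2.9765625 gives f = 0.2774, positive; keep [2.9765625, 3.03125]
s = 3.00390625 gives f = -0.047, negative; keep [2.9765625, 3.00390625]

3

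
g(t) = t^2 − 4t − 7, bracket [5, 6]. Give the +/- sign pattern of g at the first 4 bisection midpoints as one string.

+-+-

m = 5.5, g(m) = 1.25 (+); new bracket [5, 5.5]
m = 5.25, g(m) = -0.4375 (−); new bracket [5.25, 5.5]
m = 5.375, g(m) = 0.390625 (+); new bracket [5.25, 5.375]
m = 5.3125, g(m) = -0.0273 (−); new bracket [5.3125, 5.375]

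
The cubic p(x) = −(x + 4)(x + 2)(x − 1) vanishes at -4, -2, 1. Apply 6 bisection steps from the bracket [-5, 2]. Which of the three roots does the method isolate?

p(-1.5) = 3.125 > 0, so the root lies in [-1.5, 2]
p(0.25) = 7.171875 > 0, so the root lies in [0.25, 2]
p(1.125) = -2.001953 < 0, so the root lies in [0.25, 1.125]
p(0.6875) = 3.9368 > 0, so the root lies in [0.6875, 1.125]
p(0.90625) = 1.3368 > 0, so the root lies in [0.90625, 1.125]
p(1.015625) = -0.2363 < 0, so the root lies in [0.90625, 1.015625]

1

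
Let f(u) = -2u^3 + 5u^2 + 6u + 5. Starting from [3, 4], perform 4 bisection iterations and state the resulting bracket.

u = 3.5 gives f = 1.5, positive; keep [3.5, 4]
u = 3.75 gives f = -7.65625, negative; keep [3.5, 3.75]
u = 3.625 gives f = -2.816406, negative; keep [3.5, 3.625]
u = 3.5625 gives f = -0.5942, negative; keep [3.5, 3.5625]

[3.5, 3.5625]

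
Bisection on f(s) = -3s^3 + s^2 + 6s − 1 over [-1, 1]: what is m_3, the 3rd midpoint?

0.25

f(0) = -1 < 0, so the root lies in [0, 1]
f(0.5) = 1.875 > 0, so the root lies in [0, 0.5]
f(0.25) = 0.515625 > 0, so the root lies in [0, 0.25]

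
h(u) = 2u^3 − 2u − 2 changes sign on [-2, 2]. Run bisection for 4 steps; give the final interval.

m = 0, h(m) = -2 (−); new bracket [0, 2]
m = 1, h(m) = -2 (−); new bracket [1, 2]
m = 1.5, h(m) = 1.75 (+); new bracket [1, 1.5]
m = 1.25, h(m) = -0.5938 (−); new bracket [1.25, 1.5]

[1.25, 1.5]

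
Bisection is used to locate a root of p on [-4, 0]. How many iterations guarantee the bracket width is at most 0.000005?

20

Width after n steps is 4/2^n. Need 2^n ≥ 4/0.000005 = 800000.
2^19 = 524288 < 800000 ≤ 2^20 = 1048576, so n = 20.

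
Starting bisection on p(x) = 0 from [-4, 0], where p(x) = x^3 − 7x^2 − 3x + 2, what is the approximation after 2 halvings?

x = -2 gives p = -28, negative; keep [-2, 0]
x = -1 gives p = -3, negative; keep [-1, 0]

-1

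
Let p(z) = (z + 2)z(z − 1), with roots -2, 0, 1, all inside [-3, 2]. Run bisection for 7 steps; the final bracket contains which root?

z = -0.5 gives p = 1.125, positive; keep [-3, -0.5]
z = -1.75 gives p = 1.203125, positive; keep [-3, -1.75]
z = -2.375 gives p = -3.005859, negative; keep [-2.375, -1.75]
z = -2.0625 gives p = -0.3948, negative; keep [-2.0625, -1.75]
z = -1.90625 gives p = 0.5194, positive; keep [-2.0625, -1.90625]
z = -1.984375 gives p = 0.0925, positive; keep [-2.0625, -1.984375]
z = -2.0234375 gives p = -0.1434, negative; keep [-2.0234375, -1.984375]

-2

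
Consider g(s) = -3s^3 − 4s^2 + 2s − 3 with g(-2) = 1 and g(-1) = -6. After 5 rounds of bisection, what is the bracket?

s = -1.5 gives g = -4.875, negative; keep [-2, -1.5]
s = -1.75 gives g = -2.671875, negative; keep [-2, -1.75]
s = -1.875 gives g = -1.037109, negative; keep [-2, -1.875]
s = -1.9375 gives g = -0.071, negative; keep [-2, -1.9375]
s = -1.96875 gives g = 0.4511, positive; keep [-1.96875, -1.9375]

[-1.96875, -1.9375]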